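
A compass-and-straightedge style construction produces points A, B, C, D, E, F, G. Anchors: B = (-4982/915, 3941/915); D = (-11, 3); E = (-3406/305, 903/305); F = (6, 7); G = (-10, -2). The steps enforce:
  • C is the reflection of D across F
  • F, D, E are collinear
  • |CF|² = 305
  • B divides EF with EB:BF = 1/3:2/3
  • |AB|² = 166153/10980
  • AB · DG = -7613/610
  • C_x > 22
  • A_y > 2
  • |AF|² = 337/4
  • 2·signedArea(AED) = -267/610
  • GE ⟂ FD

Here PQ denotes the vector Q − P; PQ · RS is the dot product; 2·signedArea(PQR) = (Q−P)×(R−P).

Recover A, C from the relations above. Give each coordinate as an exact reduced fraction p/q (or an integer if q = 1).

1. A_x = -2  [AB · DG = -7613/610 ∩ 2·signedArea(AED) = -267/610]
2. A_y = 5/2  [AB · DG = -7613/610 ∩ 2·signedArea(AED) = -267/610]
   → A = (-2, 5/2)
3. C_x = 23  [C is the reflection of D across F]
4. C_y = 11  [C is the reflection of D across F]
   → C = (23, 11)

A = (-2, 5/2)
C = (23, 11)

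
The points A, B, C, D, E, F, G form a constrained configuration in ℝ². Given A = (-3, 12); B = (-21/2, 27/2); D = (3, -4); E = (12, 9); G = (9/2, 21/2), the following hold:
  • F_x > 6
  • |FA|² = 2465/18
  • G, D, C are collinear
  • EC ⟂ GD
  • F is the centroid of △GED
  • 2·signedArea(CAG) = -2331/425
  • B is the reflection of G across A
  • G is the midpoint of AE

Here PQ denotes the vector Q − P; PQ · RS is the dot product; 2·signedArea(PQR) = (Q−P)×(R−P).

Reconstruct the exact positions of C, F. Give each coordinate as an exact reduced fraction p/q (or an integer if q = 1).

1. C_x = 1881/425  [G, D, C are collinear ∩ EC ⟂ GD]
2. C_y = 4158/425  [G, D, C are collinear ∩ EC ⟂ GD]
   → C = (1881/425, 4158/425)
3. F_x = 13/2  [F is the centroid of △GED]
4. F_y = 31/6  [F is the centroid of △GED]
   → F = (13/2, 31/6)

C = (1881/425, 4158/425)
F = (13/2, 31/6)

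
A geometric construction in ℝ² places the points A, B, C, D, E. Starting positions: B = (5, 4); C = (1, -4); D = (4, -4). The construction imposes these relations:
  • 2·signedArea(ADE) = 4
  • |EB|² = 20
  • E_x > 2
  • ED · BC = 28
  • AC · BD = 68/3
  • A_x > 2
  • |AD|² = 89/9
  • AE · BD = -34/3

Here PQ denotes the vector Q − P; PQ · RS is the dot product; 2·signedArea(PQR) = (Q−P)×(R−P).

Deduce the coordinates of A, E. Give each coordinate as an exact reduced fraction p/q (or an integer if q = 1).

1. E_x = 3  [line 4·x + 8·y + -12 = 0 ∩ |EB|² = 20]
2. E_y = 0  [line 4·x + 8·y + -12 = 0 ∩ |EB|² = 20]
   → E = (3, 0)
3. A_x = 7/3  [2·signedArea(ADE) = 4 ∩ AE · BD = -34/3]
4. A_y = -4/3  [2·signedArea(ADE) = 4 ∩ AE · BD = -34/3]
   → A = (7/3, -4/3)

A = (7/3, -4/3)
E = (3, 0)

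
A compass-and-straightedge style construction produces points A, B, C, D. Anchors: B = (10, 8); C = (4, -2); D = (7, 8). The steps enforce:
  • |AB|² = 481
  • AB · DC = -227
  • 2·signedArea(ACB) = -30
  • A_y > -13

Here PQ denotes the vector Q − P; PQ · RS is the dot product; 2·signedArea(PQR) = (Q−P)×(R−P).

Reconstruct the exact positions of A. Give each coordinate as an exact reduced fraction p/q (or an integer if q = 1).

1. A_x = 1  [2·signedArea(ACB) = -30 ∩ AB · DC = -227]
2. A_y = -12  [2·signedArea(ACB) = -30 ∩ AB · DC = -227]
   → A = (1, -12)

A = (1, -12)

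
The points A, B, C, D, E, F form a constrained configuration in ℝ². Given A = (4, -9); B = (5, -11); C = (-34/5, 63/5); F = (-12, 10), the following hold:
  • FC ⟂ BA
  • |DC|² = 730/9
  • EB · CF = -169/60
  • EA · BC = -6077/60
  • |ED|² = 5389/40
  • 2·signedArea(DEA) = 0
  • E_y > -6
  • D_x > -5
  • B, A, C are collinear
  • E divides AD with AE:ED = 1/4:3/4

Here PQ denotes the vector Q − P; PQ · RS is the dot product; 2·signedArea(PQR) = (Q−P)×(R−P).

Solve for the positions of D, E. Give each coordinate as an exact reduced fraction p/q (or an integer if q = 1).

1. E_x = 37/20  [EA · BC = -6077/60 ∩ EB · CF = -169/60]
2. E_y = -347/60  [EA · BC = -6077/60 ∩ EB · CF = -169/60]
   → E = (37/20, -347/60)
3. D_x = -23/5  [2·signedArea(DEA) = 0 ∩ E divides AD with AE:ED = 1/4:3/4]
4. D_y = 58/15  [2·signedArea(DEA) = 0 ∩ E divides AD with AE:ED = 1/4:3/4]
   → D = (-23/5, 58/15)

D = (-23/5, 58/15)
E = (37/20, -347/60)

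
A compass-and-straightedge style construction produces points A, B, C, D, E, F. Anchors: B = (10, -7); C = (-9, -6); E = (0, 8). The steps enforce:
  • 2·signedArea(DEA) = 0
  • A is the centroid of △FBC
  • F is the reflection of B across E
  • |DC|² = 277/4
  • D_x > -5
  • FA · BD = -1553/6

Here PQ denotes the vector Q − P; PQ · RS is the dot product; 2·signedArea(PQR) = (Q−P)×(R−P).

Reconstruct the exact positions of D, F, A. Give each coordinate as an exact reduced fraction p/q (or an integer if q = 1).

1. F_x = -10  [F is the reflection of B across E]
2. F_y = 23  [F is the reflection of B across E]
   → F = (-10, 23)
3. A_x = -3  [A is the centroid of △FBC]
4. A_y = 10/3  [A is the centroid of △FBC]
   → A = (-3, 10/3)
5. D_x = -9/2  [2·signedArea(DEA) = 0 ∩ FA · BD = -1553/6]
6. D_y = 1  [2·signedArea(DEA) = 0 ∩ FA · BD = -1553/6]
   → D = (-9/2, 1)

A = (-3, 10/3)
D = (-9/2, 1)
F = (-10, 23)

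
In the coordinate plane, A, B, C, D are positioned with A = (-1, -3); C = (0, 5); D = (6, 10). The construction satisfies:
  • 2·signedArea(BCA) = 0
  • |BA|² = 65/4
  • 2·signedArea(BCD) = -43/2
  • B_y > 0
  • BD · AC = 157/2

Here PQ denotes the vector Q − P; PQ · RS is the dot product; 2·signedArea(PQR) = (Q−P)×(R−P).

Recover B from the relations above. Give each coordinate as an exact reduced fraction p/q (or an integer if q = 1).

B = (-1/2, 1)

1. B_x = -1/2  [2·signedArea(BCA) = 0 ∩ 2·signedArea(BCD) = -43/2]
2. B_y = 1  [2·signedArea(BCA) = 0 ∩ 2·signedArea(BCD) = -43/2]
   → B = (-1/2, 1)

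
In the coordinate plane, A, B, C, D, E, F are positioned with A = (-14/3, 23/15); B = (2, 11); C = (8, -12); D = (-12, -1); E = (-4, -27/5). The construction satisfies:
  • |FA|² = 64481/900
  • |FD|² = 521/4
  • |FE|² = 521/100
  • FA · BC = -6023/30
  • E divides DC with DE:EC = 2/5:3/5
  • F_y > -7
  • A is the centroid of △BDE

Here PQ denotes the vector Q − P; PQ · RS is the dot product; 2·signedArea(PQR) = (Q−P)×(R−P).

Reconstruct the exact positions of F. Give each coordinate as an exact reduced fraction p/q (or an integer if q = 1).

1. F_x = -2  [line -6·x + 23·y + 275/2 = 0 ∩ |FE|² = 521/100]
2. F_y = -13/2  [line -6·x + 23·y + 275/2 = 0 ∩ |FE|² = 521/100]
   → F = (-2, -13/2)

F = (-2, -13/2)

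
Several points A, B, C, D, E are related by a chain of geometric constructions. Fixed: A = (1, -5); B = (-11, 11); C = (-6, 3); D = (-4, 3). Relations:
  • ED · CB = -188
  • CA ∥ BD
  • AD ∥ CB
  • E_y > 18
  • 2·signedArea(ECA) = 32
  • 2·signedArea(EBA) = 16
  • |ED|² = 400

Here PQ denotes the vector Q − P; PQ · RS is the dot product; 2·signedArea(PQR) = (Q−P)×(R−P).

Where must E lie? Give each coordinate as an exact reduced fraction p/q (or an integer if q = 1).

E = (-16, 19)

1. E_x = -16  [2·signedArea(ECA) = 32 ∩ 2·signedArea(EBA) = 16]
2. E_y = 19  [2·signedArea(ECA) = 32 ∩ 2·signedArea(EBA) = 16]
   → E = (-16, 19)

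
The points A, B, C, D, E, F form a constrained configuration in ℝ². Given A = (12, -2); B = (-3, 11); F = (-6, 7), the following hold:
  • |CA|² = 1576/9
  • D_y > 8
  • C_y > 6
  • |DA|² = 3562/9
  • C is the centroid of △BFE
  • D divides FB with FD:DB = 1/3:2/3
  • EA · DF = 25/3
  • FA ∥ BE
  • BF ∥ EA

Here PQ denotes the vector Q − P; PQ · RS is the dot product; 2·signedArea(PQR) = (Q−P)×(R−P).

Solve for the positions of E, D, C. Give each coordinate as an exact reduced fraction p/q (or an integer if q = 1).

1. E_x = 15  [BF ∥ EA ∩ FA ∥ BE]
2. E_y = 2  [BF ∥ EA ∩ FA ∥ BE]
   → E = (15, 2)
3. D_x = -5  [D divides FB with FD:DB = 1/3:2/3]
4. D_y = 25/3  [D divides FB with FD:DB = 1/3:2/3]
   → D = (-5, 25/3)
5. C_x = 2  [C is the centroid of △BFE]
6. C_y = 20/3  [C is the centroid of △BFE]
   → C = (2, 20/3)

C = (2, 20/3)
D = (-5, 25/3)
E = (15, 2)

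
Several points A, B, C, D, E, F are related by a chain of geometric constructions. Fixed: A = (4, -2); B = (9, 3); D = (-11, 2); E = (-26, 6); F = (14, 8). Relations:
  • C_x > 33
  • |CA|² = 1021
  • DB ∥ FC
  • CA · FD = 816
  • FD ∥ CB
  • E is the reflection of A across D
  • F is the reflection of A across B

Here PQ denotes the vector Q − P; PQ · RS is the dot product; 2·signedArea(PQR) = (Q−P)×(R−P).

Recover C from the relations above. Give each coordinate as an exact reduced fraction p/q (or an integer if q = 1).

1. C_x = 34  [FD ∥ CB ∩ DB ∥ FC]
2. C_y = 9  [FD ∥ CB ∩ DB ∥ FC]
   → C = (34, 9)

C = (34, 9)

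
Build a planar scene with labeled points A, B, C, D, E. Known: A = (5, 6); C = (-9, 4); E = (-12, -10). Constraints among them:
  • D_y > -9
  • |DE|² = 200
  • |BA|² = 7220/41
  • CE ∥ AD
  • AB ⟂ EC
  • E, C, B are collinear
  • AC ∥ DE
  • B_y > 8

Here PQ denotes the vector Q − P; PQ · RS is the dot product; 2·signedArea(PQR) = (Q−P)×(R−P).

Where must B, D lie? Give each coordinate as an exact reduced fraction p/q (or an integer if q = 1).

1. B_x = -327/41  [E, C, B are collinear ∩ AB ⟂ EC]
2. B_y = 360/41  [E, C, B are collinear ∩ AB ⟂ EC]
   → B = (-327/41, 360/41)
3. D_x = 2  [AC ∥ DE ∩ CE ∥ AD]
4. D_y = -8  [AC ∥ DE ∩ CE ∥ AD]
   → D = (2, -8)

B = (-327/41, 360/41)
D = (2, -8)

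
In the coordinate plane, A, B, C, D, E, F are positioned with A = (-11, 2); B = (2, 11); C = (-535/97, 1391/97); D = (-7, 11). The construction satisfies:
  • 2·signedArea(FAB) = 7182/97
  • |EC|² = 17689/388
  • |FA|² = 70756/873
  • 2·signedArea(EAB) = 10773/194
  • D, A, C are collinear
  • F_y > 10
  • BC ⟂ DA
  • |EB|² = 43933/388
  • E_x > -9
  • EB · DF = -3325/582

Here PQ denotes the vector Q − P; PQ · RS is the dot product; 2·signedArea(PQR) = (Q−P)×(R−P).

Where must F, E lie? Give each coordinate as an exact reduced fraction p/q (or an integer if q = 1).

1. F_x = -2137/291  [line -9·x + 13·y + -19307/97 = 0 ∩ |FA|² = 70756/873]
2. F_y = 992/97  [line -9·x + 13·y + -19307/97 = 0 ∩ |FA|² = 70756/873]
   → F = (-2137/291, 992/97)
3. E_x = -801/97  [EB · DF = -3325/582 ∩ 2·signedArea(EAB) = 10773/194]
4. E_y = 1585/194  [EB · DF = -3325/582 ∩ 2·signedArea(EAB) = 10773/194]
   → E = (-801/97, 1585/194)

E = (-801/97, 1585/194)
F = (-2137/291, 992/97)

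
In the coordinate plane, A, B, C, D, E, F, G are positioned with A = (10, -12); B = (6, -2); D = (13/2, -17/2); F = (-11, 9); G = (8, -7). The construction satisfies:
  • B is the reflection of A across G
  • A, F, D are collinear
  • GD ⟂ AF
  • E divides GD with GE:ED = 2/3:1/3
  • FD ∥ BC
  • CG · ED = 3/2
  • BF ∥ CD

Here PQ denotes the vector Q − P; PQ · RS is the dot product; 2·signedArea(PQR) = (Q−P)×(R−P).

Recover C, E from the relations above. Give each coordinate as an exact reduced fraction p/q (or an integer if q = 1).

C = (47/2, -39/2)
E = (7, -8)

1. C_x = 47/2  [BF ∥ CD ∩ FD ∥ BC]
2. C_y = -39/2  [BF ∥ CD ∩ FD ∥ BC]
   → C = (47/2, -39/2)
3. E_x = 7  [E divides GD with GE:ED = 2/3:1/3]
4. E_y = -8  [E divides GD with GE:ED = 2/3:1/3]
   → E = (7, -8)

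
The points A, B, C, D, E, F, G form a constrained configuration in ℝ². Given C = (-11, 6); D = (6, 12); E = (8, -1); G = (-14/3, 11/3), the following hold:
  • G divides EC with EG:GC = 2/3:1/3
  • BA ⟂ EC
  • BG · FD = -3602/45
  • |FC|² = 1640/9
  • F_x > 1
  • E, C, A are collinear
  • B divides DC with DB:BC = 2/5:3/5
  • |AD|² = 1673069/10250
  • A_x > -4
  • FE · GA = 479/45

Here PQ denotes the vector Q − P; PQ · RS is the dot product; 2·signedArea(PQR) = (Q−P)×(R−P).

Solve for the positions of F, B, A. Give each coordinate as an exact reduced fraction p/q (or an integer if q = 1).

A = (-6533/2050, 6399/2050)
B = (-4/5, 48/5)
F = (5/3, 4/3)

1. B_x = -4/5  [B divides DC with DB:BC = 2/5:3/5]
2. B_y = 48/5  [B divides DC with DB:BC = 2/5:3/5]
   → B = (-4/5, 48/5)
3. A_x = -6533/2050  [E, C, A are collinear ∩ BA ⟂ EC]
4. A_y = 6399/2050  [E, C, A are collinear ∩ BA ⟂ EC]
   → A = (-6533/2050, 6399/2050)
5. F_x = 5/3  [FE · GA = 479/45 ∩ BG · FD = -3602/45]
6. F_y = 4/3  [FE · GA = 479/45 ∩ BG · FD = -3602/45]
   → F = (5/3, 4/3)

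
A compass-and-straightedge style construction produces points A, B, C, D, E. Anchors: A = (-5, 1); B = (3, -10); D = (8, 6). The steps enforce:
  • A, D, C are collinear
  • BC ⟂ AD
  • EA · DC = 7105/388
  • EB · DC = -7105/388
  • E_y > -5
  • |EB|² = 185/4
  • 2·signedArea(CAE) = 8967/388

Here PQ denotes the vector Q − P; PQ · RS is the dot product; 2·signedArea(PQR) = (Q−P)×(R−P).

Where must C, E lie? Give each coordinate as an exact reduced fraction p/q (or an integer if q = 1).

1. C_x = -333/194  [A, D, C are collinear ∩ BC ⟂ AD]
2. C_y = 439/194  [A, D, C are collinear ∩ BC ⟂ AD]
   → C = (-333/194, 439/194)
3. E_x = -1  [EA · DC = 7105/388 ∩ 2·signedArea(CAE) = 8967/388]
4. E_y = -9/2  [EA · DC = 7105/388 ∩ 2·signedArea(CAE) = 8967/388]
   → E = (-1, -9/2)

C = (-333/194, 439/194)
E = (-1, -9/2)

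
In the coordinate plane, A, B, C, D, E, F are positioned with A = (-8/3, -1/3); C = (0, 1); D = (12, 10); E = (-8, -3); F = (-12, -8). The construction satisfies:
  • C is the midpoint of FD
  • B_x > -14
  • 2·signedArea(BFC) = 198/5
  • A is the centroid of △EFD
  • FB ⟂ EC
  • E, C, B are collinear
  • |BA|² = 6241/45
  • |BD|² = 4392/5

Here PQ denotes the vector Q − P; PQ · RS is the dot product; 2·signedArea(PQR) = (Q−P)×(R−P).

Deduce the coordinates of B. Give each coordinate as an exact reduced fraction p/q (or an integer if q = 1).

1. B_x = -66/5  [E, C, B are collinear ∩ FB ⟂ EC]
2. B_y = -28/5  [E, C, B are collinear ∩ FB ⟂ EC]
   → B = (-66/5, -28/5)

B = (-66/5, -28/5)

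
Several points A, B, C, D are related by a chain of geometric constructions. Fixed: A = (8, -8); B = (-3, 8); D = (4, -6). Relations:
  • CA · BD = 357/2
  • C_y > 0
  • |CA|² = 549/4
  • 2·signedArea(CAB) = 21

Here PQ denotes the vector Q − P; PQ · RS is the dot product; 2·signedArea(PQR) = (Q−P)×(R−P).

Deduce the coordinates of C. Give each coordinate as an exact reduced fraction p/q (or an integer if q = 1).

C = (1/2, 1)

1. C_x = 1/2  [2·signedArea(CAB) = 21 ∩ CA · BD = 357/2]
2. C_y = 1  [2·signedArea(CAB) = 21 ∩ CA · BD = 357/2]
   → C = (1/2, 1)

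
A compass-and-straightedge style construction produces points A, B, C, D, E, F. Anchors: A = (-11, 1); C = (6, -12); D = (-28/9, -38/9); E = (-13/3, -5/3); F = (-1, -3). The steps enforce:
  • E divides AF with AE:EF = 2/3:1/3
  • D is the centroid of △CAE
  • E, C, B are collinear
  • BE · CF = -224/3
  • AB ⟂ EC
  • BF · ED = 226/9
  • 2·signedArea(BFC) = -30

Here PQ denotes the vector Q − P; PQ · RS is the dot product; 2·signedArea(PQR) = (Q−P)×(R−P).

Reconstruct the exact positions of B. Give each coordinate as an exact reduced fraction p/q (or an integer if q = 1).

1. B_x = -9  [E, C, B are collinear ∩ AB ⟂ EC]
2. B_y = 3  [E, C, B are collinear ∩ AB ⟂ EC]
   → B = (-9, 3)

B = (-9, 3)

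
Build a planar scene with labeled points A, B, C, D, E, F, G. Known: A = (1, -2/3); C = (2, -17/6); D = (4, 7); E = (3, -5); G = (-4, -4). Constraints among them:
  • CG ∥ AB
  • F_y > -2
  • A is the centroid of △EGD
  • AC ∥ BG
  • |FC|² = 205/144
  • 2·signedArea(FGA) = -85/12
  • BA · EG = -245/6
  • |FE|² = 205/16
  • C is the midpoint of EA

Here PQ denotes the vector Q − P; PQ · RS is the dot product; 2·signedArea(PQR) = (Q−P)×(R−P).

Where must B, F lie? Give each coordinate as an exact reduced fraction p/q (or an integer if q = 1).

1. B_x = -5  [AC ∥ BG ∩ CG ∥ AB]
2. B_y = -11/6  [AC ∥ BG ∩ CG ∥ AB]
   → B = (-5, -11/6)
3. F_x = 3/2  [line -10/3·x + 5·y + 55/4 = 0 ∩ |FE|² = 205/16]
4. F_y = -7/4  [line -10/3·x + 5·y + 55/4 = 0 ∩ |FE|² = 205/16]
   → F = (3/2, -7/4)

B = (-5, -11/6)
F = (3/2, -7/4)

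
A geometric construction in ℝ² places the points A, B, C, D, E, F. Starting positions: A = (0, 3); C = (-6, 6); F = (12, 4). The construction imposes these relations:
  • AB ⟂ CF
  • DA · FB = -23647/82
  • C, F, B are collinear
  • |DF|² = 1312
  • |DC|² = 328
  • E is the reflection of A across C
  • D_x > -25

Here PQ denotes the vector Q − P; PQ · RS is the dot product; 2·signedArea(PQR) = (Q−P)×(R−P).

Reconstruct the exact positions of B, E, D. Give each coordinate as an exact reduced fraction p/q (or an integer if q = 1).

1. B_x = 21/82  [C, F, B are collinear ∩ AB ⟂ CF]
2. B_y = 435/82  [C, F, B are collinear ∩ AB ⟂ CF]
   → B = (21/82, 435/82)
3. E_x = -12  [E is the reflection of A across C]
4. E_y = 9  [E is the reflection of A across C]
   → E = (-12, 9)
5. D_x = -24  [line 963/82·x + -107/82·y + 11984/41 = 0 ∩ |DF|² = 1312]
6. D_y = 8  [line 963/82·x + -107/82·y + 11984/41 = 0 ∩ |DF|² = 1312]
   → D = (-24, 8)

B = (21/82, 435/82)
D = (-24, 8)
E = (-12, 9)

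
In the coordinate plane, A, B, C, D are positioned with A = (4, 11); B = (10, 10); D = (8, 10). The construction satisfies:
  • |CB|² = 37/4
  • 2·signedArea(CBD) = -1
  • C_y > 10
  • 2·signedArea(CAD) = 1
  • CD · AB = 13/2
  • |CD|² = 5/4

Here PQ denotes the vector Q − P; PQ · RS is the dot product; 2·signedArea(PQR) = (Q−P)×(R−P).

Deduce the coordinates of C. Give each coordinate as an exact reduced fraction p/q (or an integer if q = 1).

C = (7, 21/2)

1. C_x = 7  [2·signedArea(CAD) = 1 ∩ CD · AB = 13/2]
2. C_y = 21/2  [2·signedArea(CAD) = 1 ∩ CD · AB = 13/2]
   → C = (7, 21/2)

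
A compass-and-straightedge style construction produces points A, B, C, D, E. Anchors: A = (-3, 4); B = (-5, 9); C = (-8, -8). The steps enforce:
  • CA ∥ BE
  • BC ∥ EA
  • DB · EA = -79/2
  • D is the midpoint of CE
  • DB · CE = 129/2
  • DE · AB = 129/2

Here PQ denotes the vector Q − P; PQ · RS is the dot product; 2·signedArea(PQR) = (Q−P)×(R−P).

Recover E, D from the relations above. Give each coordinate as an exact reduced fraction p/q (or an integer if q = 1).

D = (-4, 13/2)
E = (0, 21)

1. E_x = 0  [BC ∥ EA ∩ CA ∥ BE]
2. E_y = 21  [BC ∥ EA ∩ CA ∥ BE]
   → E = (0, 21)
3. D_x = -4  [D is the midpoint of CE]
4. D_y = 13/2  [D is the midpoint of CE]
   → D = (-4, 13/2)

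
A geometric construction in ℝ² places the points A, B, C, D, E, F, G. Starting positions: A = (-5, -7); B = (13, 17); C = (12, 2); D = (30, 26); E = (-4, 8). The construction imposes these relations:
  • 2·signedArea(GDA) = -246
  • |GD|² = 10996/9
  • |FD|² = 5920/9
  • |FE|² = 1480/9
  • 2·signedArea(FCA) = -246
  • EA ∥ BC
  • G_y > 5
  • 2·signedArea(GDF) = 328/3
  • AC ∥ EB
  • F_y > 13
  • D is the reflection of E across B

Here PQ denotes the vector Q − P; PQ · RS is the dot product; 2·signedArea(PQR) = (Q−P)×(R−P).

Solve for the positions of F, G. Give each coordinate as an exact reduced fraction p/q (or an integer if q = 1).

F = (22/3, 14)
G = (4/3, 6)

1. F_x = 22/3  [line 9·x + -17·y + 172 = 0 ∩ |FE|² = 1480/9]
2. F_y = 14  [line 9·x + -17·y + 172 = 0 ∩ |FE|² = 1480/9]
   → F = (22/3, 14)
3. G_x = 4/3  [2·signedArea(GDA) = -246 ∩ 2·signedArea(GDF) = 328/3]
4. G_y = 6  [2·signedArea(GDA) = -246 ∩ 2·signedArea(GDF) = 328/3]
   → G = (4/3, 6)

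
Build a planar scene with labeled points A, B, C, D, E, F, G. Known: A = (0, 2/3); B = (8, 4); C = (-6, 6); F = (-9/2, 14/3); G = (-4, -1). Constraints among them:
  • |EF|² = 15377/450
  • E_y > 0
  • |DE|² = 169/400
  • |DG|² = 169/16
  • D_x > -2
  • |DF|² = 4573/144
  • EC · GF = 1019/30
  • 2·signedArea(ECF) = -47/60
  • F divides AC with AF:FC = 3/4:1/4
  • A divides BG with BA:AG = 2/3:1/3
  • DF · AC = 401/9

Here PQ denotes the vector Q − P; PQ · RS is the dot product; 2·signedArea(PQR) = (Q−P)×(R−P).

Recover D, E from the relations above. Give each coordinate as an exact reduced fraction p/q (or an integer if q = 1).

D = (-1, 1/4)
E = (-2/5, 1/2)

1. D_x = -1  [line 6·x + -16/3·y + 22/3 = 0 ∩ |DG|² = 169/16]
2. D_y = 1/4  [line 6·x + -16/3·y + 22/3 = 0 ∩ |DG|² = 169/16]
   → D = (-1, 1/4)
3. E_x = -2/5  [2·signedArea(ECF) = -47/60 ∩ EC · GF = 1019/30]
4. E_y = 1/2  [2·signedArea(ECF) = -47/60 ∩ EC · GF = 1019/30]
   → E = (-2/5, 1/2)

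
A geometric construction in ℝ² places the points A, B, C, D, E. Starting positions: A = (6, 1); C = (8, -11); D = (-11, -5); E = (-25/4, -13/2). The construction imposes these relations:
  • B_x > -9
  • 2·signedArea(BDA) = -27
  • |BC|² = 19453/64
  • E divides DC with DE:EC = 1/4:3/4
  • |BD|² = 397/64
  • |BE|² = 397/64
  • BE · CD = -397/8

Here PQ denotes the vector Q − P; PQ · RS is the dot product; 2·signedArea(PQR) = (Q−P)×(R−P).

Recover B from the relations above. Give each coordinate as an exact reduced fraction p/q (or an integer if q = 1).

B = (-69/8, -23/4)

1. B_x = -69/8  [2·signedArea(BDA) = -27 ∩ BE · CD = -397/8]
2. B_y = -23/4  [2·signedArea(BDA) = -27 ∩ BE · CD = -397/8]
   → B = (-69/8, -23/4)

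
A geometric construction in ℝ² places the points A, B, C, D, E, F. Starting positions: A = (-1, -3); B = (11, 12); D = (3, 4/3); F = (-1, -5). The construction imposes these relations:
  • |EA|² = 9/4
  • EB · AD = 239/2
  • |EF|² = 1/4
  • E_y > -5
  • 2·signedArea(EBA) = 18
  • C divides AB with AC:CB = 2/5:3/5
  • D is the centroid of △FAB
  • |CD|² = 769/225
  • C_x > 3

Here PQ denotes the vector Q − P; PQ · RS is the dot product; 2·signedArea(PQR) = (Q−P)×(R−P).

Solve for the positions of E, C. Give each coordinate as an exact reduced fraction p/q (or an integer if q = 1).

C = (19/5, 3)
E = (-1, -9/2)

1. E_x = -1  [2·signedArea(EBA) = 18 ∩ EB · AD = 239/2]
2. E_y = -9/2  [2·signedArea(EBA) = 18 ∩ EB · AD = 239/2]
   → E = (-1, -9/2)
3. C_x = 19/5  [C divides AB with AC:CB = 2/5:3/5]
4. C_y = 3  [C divides AB with AC:CB = 2/5:3/5]
   → C = (19/5, 3)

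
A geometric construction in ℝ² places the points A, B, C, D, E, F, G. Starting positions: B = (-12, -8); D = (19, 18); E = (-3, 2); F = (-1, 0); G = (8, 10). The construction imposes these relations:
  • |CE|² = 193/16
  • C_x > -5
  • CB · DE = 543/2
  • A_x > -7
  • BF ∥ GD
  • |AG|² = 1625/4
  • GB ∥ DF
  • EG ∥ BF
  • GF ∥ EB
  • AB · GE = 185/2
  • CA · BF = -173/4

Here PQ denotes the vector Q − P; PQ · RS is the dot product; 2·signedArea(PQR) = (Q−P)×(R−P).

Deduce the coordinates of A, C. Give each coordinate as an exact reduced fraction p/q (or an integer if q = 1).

A = (-13/2, -4)
C = (-19/4, -1)

1. A_x = -13/2  [line 11·x + 8·y + 207/2 = 0 ∩ |AG|² = 1625/4]
2. A_y = -4  [line 11·x + 8·y + 207/2 = 0 ∩ |AG|² = 1625/4]
   → A = (-13/2, -4)
3. C_x = -19/4  [line 22·x + 16·y + 241/2 = 0 ∩ |CE|² = 193/16]
4. C_y = -1  [line 22·x + 16·y + 241/2 = 0 ∩ |CE|² = 193/16]
   → C = (-19/4, -1)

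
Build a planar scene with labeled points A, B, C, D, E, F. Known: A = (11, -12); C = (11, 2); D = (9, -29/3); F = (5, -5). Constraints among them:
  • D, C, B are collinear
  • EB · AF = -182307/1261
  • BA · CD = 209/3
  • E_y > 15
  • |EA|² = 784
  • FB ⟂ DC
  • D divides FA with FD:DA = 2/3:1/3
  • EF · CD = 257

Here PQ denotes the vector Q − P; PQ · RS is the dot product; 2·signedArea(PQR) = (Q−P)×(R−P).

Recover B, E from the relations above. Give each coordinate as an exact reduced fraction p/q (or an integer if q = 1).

B = (12185/1261, -7313/1261)
E = (11, 16)

1. B_x = 12185/1261  [D, C, B are collinear ∩ FB ⟂ DC]
2. B_y = -7313/1261  [D, C, B are collinear ∩ FB ⟂ DC]
   → B = (12185/1261, -7313/1261)
3. E_x = 11  [EF · CD = 257 ∩ EB · AF = -182307/1261]
4. E_y = 16  [EF · CD = 257 ∩ EB · AF = -182307/1261]
   → E = (11, 16)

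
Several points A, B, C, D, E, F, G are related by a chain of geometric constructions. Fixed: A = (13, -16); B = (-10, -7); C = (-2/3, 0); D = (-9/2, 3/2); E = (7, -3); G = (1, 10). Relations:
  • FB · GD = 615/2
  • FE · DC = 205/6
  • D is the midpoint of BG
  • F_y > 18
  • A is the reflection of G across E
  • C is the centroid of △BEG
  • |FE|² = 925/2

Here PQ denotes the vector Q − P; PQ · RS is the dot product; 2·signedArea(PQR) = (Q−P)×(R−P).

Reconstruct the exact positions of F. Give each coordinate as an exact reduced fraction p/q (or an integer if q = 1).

F = (13/2, 37/2)

1. F_x = 13/2  [FB · GD = 615/2 ∩ FE · DC = 205/6]
2. F_y = 37/2  [FB · GD = 615/2 ∩ FE · DC = 205/6]
   → F = (13/2, 37/2)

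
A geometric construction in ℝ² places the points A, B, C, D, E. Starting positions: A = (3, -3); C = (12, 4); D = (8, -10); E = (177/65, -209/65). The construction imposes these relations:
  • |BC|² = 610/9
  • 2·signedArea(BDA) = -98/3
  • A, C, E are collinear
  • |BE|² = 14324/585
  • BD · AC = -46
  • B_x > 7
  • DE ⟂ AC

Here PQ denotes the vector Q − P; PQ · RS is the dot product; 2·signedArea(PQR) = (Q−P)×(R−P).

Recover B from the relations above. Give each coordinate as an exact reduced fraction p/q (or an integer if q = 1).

1. B_x = 23/3  [2·signedArea(BDA) = -98/3 ∩ BD · AC = -46]
2. B_y = -3  [2·signedArea(BDA) = -98/3 ∩ BD · AC = -46]
   → B = (23/3, -3)

B = (23/3, -3)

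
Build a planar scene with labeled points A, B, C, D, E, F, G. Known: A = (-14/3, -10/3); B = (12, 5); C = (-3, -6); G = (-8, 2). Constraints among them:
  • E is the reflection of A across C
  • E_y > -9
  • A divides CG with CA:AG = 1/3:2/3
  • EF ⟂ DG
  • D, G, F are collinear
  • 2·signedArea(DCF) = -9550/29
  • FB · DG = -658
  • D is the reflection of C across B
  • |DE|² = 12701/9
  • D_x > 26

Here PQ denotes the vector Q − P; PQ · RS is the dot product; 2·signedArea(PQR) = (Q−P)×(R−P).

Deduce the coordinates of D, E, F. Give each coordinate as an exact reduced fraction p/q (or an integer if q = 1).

D = (27, 16)
E = (-4/3, -26/3)
F = (-172/29, 82/29)

1. D_x = 27  [D is the reflection of C across B]
2. D_y = 16  [D is the reflection of C across B]
   → D = (27, 16)
3. E_x = -4/3  [E is the reflection of A across C]
4. E_y = -26/3  [E is the reflection of A across C]
   → E = (-4/3, -26/3)
5. F_x = -172/29  [D, G, F are collinear ∩ EF ⟂ DG]
6. F_y = 82/29  [D, G, F are collinear ∩ EF ⟂ DG]
   → F = (-172/29, 82/29)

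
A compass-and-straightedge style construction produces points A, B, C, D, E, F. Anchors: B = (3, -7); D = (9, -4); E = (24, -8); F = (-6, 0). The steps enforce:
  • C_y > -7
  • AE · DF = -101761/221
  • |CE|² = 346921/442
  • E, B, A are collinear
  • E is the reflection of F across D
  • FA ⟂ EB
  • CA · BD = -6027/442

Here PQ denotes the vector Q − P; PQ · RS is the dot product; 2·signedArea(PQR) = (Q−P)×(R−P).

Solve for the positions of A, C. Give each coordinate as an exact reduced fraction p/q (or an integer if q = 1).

1. A_x = -1395/221  [E, B, A are collinear ∩ FA ⟂ EB]
2. A_y = -1449/221  [E, B, A are collinear ∩ FA ⟂ EB]
   → A = (-1395/221, -1449/221)
3. C_x = -1761/442  [line -6·x + -3·y + -19407/442 = 0 ∩ |CE|² = 346921/442]
4. C_y = -2947/442  [line -6·x + -3·y + -19407/442 = 0 ∩ |CE|² = 346921/442]
   → C = (-1761/442, -2947/442)

A = (-1395/221, -1449/221)
C = (-1761/442, -2947/442)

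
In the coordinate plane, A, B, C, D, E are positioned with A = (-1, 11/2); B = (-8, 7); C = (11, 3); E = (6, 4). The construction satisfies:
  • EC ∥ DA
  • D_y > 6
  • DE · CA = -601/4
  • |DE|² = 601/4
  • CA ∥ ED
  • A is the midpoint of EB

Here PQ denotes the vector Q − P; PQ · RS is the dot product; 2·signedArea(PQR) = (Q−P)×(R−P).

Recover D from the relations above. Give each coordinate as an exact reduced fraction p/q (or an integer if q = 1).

D = (-6, 13/2)

1. D_x = -6  [EC ∥ DA ∩ CA ∥ ED]
2. D_y = 13/2  [EC ∥ DA ∩ CA ∥ ED]
   → D = (-6, 13/2)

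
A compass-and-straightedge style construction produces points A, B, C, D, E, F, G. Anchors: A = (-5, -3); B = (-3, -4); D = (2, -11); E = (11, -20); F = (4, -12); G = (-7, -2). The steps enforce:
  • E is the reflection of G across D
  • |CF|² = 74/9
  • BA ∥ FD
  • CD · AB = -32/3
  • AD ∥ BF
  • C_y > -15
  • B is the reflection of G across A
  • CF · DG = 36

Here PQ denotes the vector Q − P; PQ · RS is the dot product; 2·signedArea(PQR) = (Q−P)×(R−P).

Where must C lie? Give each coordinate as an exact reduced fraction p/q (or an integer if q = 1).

1. C_x = 17/3  [CF · DG = 36 ∩ CD · AB = -32/3]
2. C_y = -43/3  [CF · DG = 36 ∩ CD · AB = -32/3]
   → C = (17/3, -43/3)

C = (17/3, -43/3)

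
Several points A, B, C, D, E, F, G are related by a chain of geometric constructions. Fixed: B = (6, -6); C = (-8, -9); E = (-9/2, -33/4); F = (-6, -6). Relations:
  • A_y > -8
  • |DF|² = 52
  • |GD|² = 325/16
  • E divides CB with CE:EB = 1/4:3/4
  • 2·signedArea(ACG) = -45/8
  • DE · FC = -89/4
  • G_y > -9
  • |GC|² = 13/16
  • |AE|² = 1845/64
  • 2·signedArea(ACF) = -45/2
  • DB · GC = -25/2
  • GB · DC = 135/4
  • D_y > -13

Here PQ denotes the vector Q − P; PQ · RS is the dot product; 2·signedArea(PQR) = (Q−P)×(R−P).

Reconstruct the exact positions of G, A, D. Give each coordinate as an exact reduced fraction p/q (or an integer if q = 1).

A = (3/4, -57/8)
D = (-10, -12)
G = (-15/2, -33/4)

1. A_x = 3/4  [line -3·x + 2·y + 33/2 = 0 ∩ |AE|² = 1845/64]
2. A_y = -57/8  [line -3·x + 2·y + 33/2 = 0 ∩ |AE|² = 1845/64]
   → A = (3/4, -57/8)
3. D_x = -10  [line 2·x + 3·y + 56 = 0 ∩ |DF|² = 52]
4. D_y = -12  [line 2·x + 3·y + 56 = 0 ∩ |DF|² = 52]
   → D = (-10, -12)
5. G_x = -15/2  [GB · DC = 135/4 ∩ DB · GC = -25/2]
6. G_y = -33/4  [GB · DC = 135/4 ∩ DB · GC = -25/2]
   → G = (-15/2, -33/4)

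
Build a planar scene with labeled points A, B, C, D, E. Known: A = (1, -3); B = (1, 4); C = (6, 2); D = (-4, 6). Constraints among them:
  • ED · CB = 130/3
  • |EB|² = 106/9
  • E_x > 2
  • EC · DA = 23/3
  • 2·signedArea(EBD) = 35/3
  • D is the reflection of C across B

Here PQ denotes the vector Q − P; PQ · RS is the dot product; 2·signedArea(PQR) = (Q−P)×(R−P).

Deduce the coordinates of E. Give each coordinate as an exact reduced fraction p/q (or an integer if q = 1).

1. E_x = 8/3  [2·signedArea(EBD) = 35/3 ∩ EC · DA = 23/3]
2. E_y = 1  [2·signedArea(EBD) = 35/3 ∩ EC · DA = 23/3]
   → E = (8/3, 1)

E = (8/3, 1)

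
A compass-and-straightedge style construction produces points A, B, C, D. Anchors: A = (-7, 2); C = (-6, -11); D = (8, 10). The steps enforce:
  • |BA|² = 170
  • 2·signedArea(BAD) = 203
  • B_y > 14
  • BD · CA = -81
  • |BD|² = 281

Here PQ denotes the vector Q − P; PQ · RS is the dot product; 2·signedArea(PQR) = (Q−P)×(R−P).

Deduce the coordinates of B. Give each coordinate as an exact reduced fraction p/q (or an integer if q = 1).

1. B_x = -8  [2·signedArea(BAD) = 203 ∩ BD · CA = -81]
2. B_y = 15  [2·signedArea(BAD) = 203 ∩ BD · CA = -81]
   → B = (-8, 15)

B = (-8, 15)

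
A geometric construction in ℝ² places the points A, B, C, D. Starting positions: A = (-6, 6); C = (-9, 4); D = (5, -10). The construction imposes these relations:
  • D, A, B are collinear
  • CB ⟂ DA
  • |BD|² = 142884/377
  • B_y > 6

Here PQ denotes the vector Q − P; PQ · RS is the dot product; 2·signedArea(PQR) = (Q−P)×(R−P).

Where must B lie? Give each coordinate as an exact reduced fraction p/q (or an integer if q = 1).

B = (-2273/377, 2278/377)

1. B_x = -2273/377  [D, A, B are collinear ∩ CB ⟂ DA]
2. B_y = 2278/377  [D, A, B are collinear ∩ CB ⟂ DA]
   → B = (-2273/377, 2278/377)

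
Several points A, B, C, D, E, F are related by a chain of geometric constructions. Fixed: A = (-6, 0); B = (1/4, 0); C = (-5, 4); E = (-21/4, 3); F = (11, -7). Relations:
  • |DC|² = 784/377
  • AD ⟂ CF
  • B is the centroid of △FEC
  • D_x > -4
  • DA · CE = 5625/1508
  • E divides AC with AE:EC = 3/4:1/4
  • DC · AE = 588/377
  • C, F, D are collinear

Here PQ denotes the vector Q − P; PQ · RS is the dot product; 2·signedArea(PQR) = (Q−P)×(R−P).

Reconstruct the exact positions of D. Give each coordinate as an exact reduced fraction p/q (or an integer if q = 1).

D = (-1437/377, 1200/377)

1. D_x = -1437/377  [C, F, D are collinear ∩ AD ⟂ CF]
2. D_y = 1200/377  [C, F, D are collinear ∩ AD ⟂ CF]
   → D = (-1437/377, 1200/377)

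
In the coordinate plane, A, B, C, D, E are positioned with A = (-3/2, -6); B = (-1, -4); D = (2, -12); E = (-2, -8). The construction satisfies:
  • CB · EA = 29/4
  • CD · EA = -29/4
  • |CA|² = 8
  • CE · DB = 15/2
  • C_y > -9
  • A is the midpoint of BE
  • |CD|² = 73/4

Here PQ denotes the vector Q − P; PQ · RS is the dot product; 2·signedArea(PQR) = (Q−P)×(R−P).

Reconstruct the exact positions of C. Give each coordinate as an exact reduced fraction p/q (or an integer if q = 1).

1. C_x = 1/2  [CB · EA = 29/4 ∩ CE · DB = 15/2]
2. C_y = -8  [CB · EA = 29/4 ∩ CE · DB = 15/2]
   → C = (1/2, -8)

C = (1/2, -8)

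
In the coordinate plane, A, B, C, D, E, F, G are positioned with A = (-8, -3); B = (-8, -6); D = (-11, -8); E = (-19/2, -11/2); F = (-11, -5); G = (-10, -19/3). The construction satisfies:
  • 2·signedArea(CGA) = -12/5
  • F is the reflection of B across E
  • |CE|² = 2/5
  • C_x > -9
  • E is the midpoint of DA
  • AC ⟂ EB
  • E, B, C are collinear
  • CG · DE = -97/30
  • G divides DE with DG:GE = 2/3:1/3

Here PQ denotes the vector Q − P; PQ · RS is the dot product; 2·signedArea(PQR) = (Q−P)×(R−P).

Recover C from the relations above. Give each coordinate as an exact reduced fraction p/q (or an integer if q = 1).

C = (-89/10, -57/10)

1. C_x = -89/10  [E, B, C are collinear ∩ AC ⟂ EB]
2. C_y = -57/10  [E, B, C are collinear ∩ AC ⟂ EB]
   → C = (-89/10, -57/10)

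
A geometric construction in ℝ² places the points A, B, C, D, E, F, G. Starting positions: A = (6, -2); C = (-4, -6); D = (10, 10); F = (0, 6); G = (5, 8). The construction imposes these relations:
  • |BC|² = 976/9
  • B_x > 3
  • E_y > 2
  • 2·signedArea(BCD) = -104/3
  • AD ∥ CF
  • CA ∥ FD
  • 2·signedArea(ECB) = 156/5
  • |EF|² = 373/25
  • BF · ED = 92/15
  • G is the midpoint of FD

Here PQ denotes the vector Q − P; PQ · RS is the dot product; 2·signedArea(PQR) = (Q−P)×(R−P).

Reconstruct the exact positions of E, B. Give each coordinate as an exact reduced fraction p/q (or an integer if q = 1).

1. B_x = 4  [line -16·x + 14·y + 164/3 = 0 ∩ |BC|² = 976/9]
2. B_y = 2/3  [line -16·x + 14·y + 164/3 = 0 ∩ |BC|² = 976/9]
   → B = (4, 2/3)
3. E_x = 7/5  [2·signedArea(ECB) = 156/5 ∩ BF · ED = 92/15]
4. E_y = 12/5  [2·signedArea(ECB) = 156/5 ∩ BF · ED = 92/15]
   → E = (7/5, 12/5)

B = (4, 2/3)
E = (7/5, 12/5)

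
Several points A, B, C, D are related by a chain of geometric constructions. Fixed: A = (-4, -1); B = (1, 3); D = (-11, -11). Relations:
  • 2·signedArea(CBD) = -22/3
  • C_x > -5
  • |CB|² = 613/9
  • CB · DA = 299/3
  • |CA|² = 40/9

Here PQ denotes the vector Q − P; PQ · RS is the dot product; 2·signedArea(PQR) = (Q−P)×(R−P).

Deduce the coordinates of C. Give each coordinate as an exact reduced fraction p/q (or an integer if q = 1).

C = (-14/3, -3)

1. C_x = -14/3  [CB · DA = 299/3 ∩ 2·signedArea(CBD) = -22/3]
2. C_y = -3  [CB · DA = 299/3 ∩ 2·signedArea(CBD) = -22/3]
   → C = (-14/3, -3)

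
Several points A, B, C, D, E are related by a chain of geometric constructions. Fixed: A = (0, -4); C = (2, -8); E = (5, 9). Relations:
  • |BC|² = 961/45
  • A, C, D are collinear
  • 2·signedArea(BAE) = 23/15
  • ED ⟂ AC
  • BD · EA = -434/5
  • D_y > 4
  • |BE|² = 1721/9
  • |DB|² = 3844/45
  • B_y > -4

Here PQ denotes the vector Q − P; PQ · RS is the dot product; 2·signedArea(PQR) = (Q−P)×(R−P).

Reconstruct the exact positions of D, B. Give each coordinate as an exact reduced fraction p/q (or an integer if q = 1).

B = (-1/15, -58/15)
D = (-21/5, 22/5)

1. D_x = -21/5  [A, C, D are collinear ∩ ED ⟂ AC]
2. D_y = 22/5  [A, C, D are collinear ∩ ED ⟂ AC]
   → D = (-21/5, 22/5)
3. B_x = -1/15  [2·signedArea(BAE) = 23/15 ∩ BD · EA = -434/5]
4. B_y = -58/15  [2·signedArea(BAE) = 23/15 ∩ BD · EA = -434/5]
   → B = (-1/15, -58/15)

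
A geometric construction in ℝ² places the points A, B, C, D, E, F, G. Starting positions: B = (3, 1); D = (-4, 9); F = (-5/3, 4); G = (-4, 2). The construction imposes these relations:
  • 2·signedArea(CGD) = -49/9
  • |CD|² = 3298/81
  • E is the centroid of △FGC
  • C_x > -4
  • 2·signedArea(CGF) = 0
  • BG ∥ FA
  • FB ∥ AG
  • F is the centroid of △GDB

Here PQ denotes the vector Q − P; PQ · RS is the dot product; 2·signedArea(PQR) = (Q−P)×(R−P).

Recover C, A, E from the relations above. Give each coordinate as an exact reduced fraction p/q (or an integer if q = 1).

1. C_x = -29/9  [2·signedArea(CGF) = 0 ∩ 2·signedArea(CGD) = -49/9]
2. C_y = 8/3  [2·signedArea(CGF) = 0 ∩ 2·signedArea(CGD) = -49/9]
   → C = (-29/9, 8/3)
3. A_x = -26/3  [FB ∥ AG ∩ BG ∥ FA]
4. A_y = 5  [FB ∥ AG ∩ BG ∥ FA]
   → A = (-26/3, 5)
5. E_x = -80/27  [E is the centroid of △FGC]
6. E_y = 26/9  [E is the centroid of △FGC]
   → E = (-80/27, 26/9)

A = (-26/3, 5)
C = (-29/9, 8/3)
E = (-80/27, 26/9)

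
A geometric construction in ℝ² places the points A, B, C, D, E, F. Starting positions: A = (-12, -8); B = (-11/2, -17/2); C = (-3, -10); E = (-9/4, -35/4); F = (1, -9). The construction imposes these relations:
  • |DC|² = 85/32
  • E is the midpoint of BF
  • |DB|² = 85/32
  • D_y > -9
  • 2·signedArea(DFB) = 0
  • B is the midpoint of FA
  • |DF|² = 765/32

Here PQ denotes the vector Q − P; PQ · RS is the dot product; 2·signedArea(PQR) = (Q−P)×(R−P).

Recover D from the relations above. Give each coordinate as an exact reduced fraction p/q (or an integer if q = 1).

1. D_x = -31/8  [line -1/2·x + -13/2·y + -58 = 0 ∩ |DF|² = 765/32]
2. D_y = -69/8  [line -1/2·x + -13/2·y + -58 = 0 ∩ |DF|² = 765/32]
   → D = (-31/8, -69/8)

D = (-31/8, -69/8)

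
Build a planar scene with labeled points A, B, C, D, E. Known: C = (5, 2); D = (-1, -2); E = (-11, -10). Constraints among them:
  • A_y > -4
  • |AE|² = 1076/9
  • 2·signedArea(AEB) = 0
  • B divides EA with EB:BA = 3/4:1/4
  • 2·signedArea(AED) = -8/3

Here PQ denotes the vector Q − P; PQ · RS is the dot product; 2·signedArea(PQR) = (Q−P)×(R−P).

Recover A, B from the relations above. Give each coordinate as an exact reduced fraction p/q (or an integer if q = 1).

A = (-7/3, -10/3)
B = (-9/2, -5)

1. A_x = -7/3  [line -8·x + 10·y + 44/3 = 0 ∩ |AE|² = 1076/9]
2. A_y = -10/3  [line -8·x + 10·y + 44/3 = 0 ∩ |AE|² = 1076/9]
   → A = (-7/3, -10/3)
3. B_x = -9/2  [2·signedArea(AEB) = 0 ∩ B divides EA with EB:BA = 3/4:1/4]
4. B_y = -5  [2·signedArea(AEB) = 0 ∩ B divides EA with EB:BA = 3/4:1/4]
   → B = (-9/2, -5)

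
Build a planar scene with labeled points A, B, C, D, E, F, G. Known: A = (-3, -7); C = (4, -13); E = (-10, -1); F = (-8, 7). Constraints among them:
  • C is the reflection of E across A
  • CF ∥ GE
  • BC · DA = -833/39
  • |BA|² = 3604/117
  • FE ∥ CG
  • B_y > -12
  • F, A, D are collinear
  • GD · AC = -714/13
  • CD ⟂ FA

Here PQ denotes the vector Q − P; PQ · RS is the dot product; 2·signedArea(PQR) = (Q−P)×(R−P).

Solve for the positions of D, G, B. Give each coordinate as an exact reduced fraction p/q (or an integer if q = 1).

1. D_x = -4/13  [F, A, D are collinear ∩ CD ⟂ FA]
2. D_y = -189/13  [F, A, D are collinear ∩ CD ⟂ FA]
   → D = (-4/13, -189/13)
3. G_x = 2  [CF ∥ GE ∩ FE ∥ CG]
4. G_y = -21  [CF ∥ GE ∩ FE ∥ CG]
   → G = (2, -21)
5. B_x = 3/13  [line 35/13·x + -98/13·y + -3409/39 = 0 ∩ |BA|² = 3604/117]
6. B_y = -449/39  [line 35/13·x + -98/13·y + -3409/39 = 0 ∩ |BA|² = 3604/117]
   → B = (3/13, -449/39)

B = (3/13, -449/39)
D = (-4/13, -189/13)
G = (2, -21)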